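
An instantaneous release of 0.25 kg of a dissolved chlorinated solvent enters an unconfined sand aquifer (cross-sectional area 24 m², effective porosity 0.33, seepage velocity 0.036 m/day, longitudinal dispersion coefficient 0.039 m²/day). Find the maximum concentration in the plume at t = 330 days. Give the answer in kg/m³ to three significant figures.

The peak of an instantaneous 1D plume sits at x = vt; there the Gaussian factor is 1 and C_max = M/(n_e·A·√(4πDt)), where n_e·A is the pore area the mass is dissolved in.
√(4πDt) = √(4π × 0.039 × 330) = 12.72 m, so C_max = 0.25/(0.33 × 24 × 12.72) = 0.00248 kg/m³.

0.00248 kg/m³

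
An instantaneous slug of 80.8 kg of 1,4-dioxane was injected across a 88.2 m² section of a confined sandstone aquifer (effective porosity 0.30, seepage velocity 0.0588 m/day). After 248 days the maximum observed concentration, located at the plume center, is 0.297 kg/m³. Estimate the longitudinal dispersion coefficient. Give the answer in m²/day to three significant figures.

At the plume center C_max = M/(n_e·A·√(4πDt)), so D = M²/(4πt·(n_e·A·C_max)²).
n_e·A·C_max = 0.30 × 88.2 × 0.297 = 7.859 kg/m.
D = 80.8²/(4π × 248 × 7.859²) = 0.0339 m²/day.

0.0339 m²/day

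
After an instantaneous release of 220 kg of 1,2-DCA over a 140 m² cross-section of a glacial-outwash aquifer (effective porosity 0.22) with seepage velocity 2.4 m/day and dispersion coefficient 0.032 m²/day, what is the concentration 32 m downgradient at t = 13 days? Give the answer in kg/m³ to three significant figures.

2.13 kg/m³

For an instantaneous plane source, C(x,t) = M/(n_e·A·√(4πDt)) · exp(−(x−vt)²/(4Dt)), with n_e·A the pore (flow) area.
Plume center vt = 2.4 × 13 = 31.2 m, so the well at 32 m is 0.8 m downgradient of the peak.
√(4πDt) = 2.286 m, giving peak height M/(n_e·A·√(4πDt)) = 220/(0.22 × 140 × 2.286) = 3.125 kg/m³.
(x−vt)²/(4Dt) = (0.8)²/(4 × 0.032 × 13) = 0.3846; exp(−0.3846) = 0.6807.
C = 3.125 × 0.6807 = 2.13 kg/m³.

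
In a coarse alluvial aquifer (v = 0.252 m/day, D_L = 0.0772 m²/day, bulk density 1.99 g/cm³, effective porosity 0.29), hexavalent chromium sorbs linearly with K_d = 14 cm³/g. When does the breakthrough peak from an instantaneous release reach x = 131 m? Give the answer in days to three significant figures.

Retardation factor R = 1 + ρ_b·K_d/n = 1 + 1.99 × 14/0.29 = 97.07.
Sorption retards both mechanisms: v_R = v/R = 0.002596 m/day, D_R = D/R = 0.0007953 m²/day.
Peak time from v_R²t² + 2D_R t − x² = 0: t = (√(D_R² + v_R²x²) − D_R)/v_R².
√(D_R² + v_R²x²) = √(0.0007953² + 0.002596² × 131²) = 0.3401; v_R² = 6.739e-06.
t = (0.3401 − 0.0007953)/6.739e-06 = 50300 days.

50300 days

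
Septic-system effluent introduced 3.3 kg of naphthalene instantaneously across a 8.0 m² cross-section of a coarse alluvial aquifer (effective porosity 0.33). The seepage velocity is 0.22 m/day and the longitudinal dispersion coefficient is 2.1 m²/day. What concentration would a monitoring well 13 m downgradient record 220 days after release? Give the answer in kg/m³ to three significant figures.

0.00833 kg/m³

For an instantaneous plane source, C(x,t) = M/(n_e·A·√(4πDt)) · exp(−(x−vt)²/(4Dt)), with n_e·A the pore (flow) area.
Plume center vt = 0.22 × 220 = 48.4 m, so the well at 13 m is 35.4 m upgradient of the peak.
√(4πDt) = 76.19 m, giving peak height M/(n_e·A·√(4πDt)) = 3.3/(0.33 × 8.0 × 76.19) = 0.01641 kg/m³.
(x−vt)²/(4Dt) = (-35.4)²/(4 × 2.1 × 220) = 0.6781; exp(−0.6781) = 0.5076.
C = 0.01641 × 0.5076 = 0.00833 kg/m³.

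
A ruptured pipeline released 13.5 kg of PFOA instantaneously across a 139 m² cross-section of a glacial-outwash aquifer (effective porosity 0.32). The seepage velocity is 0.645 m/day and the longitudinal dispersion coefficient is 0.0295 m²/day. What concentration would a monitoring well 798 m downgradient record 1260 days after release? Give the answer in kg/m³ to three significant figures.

0.00328 kg/m³

For an instantaneous plane source, C(x,t) = M/(n_e·A·√(4πDt)) · exp(−(x−vt)²/(4Dt)), with n_e·A the pore (flow) area.
Plume center vt = 0.645 × 1260 = 812.7 m, so the well at 798 m is 14.7 m upgradient of the peak.
√(4πDt) = 21.61 m, giving peak height M/(n_e·A·√(4πDt)) = 13.5/(0.32 × 139 × 21.61) = 0.01404 kg/m³.
(x−vt)²/(4Dt) = (-14.7)²/(4 × 0.0295 × 1260) = 1.453; exp(−1.453) = 0.2339.
C = 0.01404 × 0.2339 = 0.00328 kg/m³.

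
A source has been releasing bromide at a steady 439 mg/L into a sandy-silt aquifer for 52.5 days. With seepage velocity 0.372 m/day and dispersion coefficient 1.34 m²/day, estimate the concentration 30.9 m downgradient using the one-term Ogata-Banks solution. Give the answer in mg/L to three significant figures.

For a continuous step input, C/C₀ ≈ ½·erfc((x−vt)/(2√(Dt))).
vt = 0.372 × 52.5 = 19.53 m and 2√(Dt) = 2√(1.34 × 52.5) = 16.77 m.
Argument (x−vt)/(2√(Dt)) = (30.9 − 19.53)/16.77 = 0.6780; ½·erfc(0.6780) = 0.1688.
C = 439 × 0.1688 = 74.1 mg/L.

74.1 mg/L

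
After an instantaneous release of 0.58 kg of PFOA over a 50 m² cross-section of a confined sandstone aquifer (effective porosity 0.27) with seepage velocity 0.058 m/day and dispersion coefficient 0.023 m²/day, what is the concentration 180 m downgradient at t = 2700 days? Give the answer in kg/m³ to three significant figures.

0.000170 kg/m³

For an instantaneous plane source, C(x,t) = M/(n_e·A·√(4πDt)) · exp(−(x−vt)²/(4Dt)), with n_e·A the pore (flow) area.
Plume center vt = 0.058 × 2700 = 156.6 m, so the well at 180 m is 23.4 m downgradient of the peak.
√(4πDt) = 27.94 m, giving peak height M/(n_e·A·√(4πDt)) = 0.58/(0.27 × 50 × 27.94) = 0.001538 kg/m³.
(x−vt)²/(4Dt) = (23.4)²/(4 × 0.023 × 2700) = 2.204; exp(−2.204) = 0.1104.
C = 0.001538 × 0.1104 = 0.000170 kg/m³.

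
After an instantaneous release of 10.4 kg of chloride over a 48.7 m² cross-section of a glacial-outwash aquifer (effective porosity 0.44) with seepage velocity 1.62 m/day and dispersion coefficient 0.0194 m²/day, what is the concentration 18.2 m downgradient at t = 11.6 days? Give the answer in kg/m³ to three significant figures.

0.196 kg/m³

For an instantaneous plane source, C(x,t) = M/(n_e·A·√(4πDt)) · exp(−(x−vt)²/(4Dt)), with n_e·A the pore (flow) area.
Plume center vt = 1.62 × 11.6 = 18.792 m, so the well at 18.2 m is 0.592 m upgradient of the peak.
√(4πDt) = 1.682 m, giving peak height M/(n_e·A·√(4πDt)) = 10.4/(0.44 × 48.7 × 1.682) = 0.2886 kg/m³.
(x−vt)²/(4Dt) = (-0.592)²/(4 × 0.0194 × 11.6) = 0.3893; exp(−0.3893) = 0.6775.
C = 0.2886 × 0.6775 = 0.196 kg/m³.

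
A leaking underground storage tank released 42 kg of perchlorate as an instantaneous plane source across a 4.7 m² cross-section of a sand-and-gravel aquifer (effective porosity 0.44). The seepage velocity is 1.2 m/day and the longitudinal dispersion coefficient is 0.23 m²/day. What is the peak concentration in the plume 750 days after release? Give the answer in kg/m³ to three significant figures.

The peak of an instantaneous 1D plume sits at x = vt; there the Gaussian factor is 1 and C_max = M/(n_e·A·√(4πDt)), where n_e·A is the pore area the mass is dissolved in.
√(4πDt) = √(4π × 0.23 × 750) = 46.56 m, so C_max = 42/(0.44 × 4.7 × 46.56) = 0.436 kg/m³.

0.436 kg/m³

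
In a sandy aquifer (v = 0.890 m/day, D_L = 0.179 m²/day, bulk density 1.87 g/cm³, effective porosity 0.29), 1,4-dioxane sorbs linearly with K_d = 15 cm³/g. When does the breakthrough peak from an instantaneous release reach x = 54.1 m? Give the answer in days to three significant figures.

5920 days

Retardation factor R = 1 + ρ_b·K_d/n = 1 + 1.87 × 15/0.29 = 97.72.
Sorption retards both mechanisms: v_R = v/R = 0.009108 m/day, D_R = D/R = 0.001832 m²/day.
Peak time from v_R²t² + 2D_R t − x² = 0: t = (√(D_R² + v_R²x²) − D_R)/v_R².
√(D_R² + v_R²x²) = √(0.001832² + 0.009108² × 54.1²) = 0.4927; v_R² = 8.296e-05.
t = (0.4927 − 0.001832)/8.296e-05 = 5920 days.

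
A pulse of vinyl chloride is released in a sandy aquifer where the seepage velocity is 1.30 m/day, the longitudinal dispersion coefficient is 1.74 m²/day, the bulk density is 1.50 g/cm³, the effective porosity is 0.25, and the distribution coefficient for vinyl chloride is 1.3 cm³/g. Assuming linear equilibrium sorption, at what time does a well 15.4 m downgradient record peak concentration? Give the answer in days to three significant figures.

Retardation factor R = 1 + ρ_b·K_d/n = 1 + 1.50 × 1.3/0.25 = 8.800.
Sorption retards both mechanisms: v_R = v/R = 0.1477 m/day, D_R = D/R = 0.1977 m²/day.
Peak time from v_R²t² + 2D_R t − x² = 0: t = (√(D_R² + v_R²x²) − D_R)/v_R².
√(D_R² + v_R²x²) = √(0.1977² + 0.1477² × 15.4²) = 2.283; v_R² = 0.02182.
t = (2.283 − 0.1977)/0.02182 = 95.6 days.

95.6 days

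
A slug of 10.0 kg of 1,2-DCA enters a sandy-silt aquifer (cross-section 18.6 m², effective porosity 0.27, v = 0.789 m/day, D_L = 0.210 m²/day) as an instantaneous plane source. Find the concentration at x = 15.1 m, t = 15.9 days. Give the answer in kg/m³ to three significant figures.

For an instantaneous plane source, C(x,t) = M/(n_e·A·√(4πDt)) · exp(−(x−vt)²/(4Dt)), with n_e·A the pore (flow) area.
Plume center vt = 0.789 × 15.9 = 12.5451 m, so the well at 15.1 m is 2.5549 m downgradient of the peak.
√(4πDt) = 6.478 m, giving peak height M/(n_e·A·√(4πDt)) = 10.0/(0.27 × 18.6 × 6.478) = 0.3074 kg/m³.
(x−vt)²/(4Dt) = (2.5549)²/(4 × 0.210 × 15.9) = 0.4887; exp(−0.4887) = 0.6134.
C = 0.3074 × 0.6134 = 0.189 kg/m³.

0.189 kg/m³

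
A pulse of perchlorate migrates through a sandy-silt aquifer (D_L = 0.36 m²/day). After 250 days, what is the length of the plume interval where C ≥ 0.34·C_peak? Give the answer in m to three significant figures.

The plume is Gaussian with σ = √(2Dt) = √(2 × 0.36 × 250) = 13.42 m.
C/C_peak = exp(−Δx²/(2σ²)) = 0.34 ⇒ Δx = σ·√(−2 ln 0.34) = 13.42 × 1.469 = 19.71 m.
Width = 2Δx = 39.4 m.

39.4 m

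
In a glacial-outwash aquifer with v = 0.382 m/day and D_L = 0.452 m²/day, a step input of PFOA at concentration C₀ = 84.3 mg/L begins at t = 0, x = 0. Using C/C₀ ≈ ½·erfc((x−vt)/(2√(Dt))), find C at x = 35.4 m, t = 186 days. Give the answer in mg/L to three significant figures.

For a continuous step input, C/C₀ ≈ ½·erfc((x−vt)/(2√(Dt))).
vt = 0.382 × 186 = 71.052 m and 2√(Dt) = 2√(0.452 × 186) = 18.34 m.
Argument (x−vt)/(2√(Dt)) = (35.4 − 71.052)/18.34 = -1.944; ½·erfc(-1.944) = 0.9970.
C = 84.3 × 0.9970 = 84.0 mg/L.

84.0 mg/L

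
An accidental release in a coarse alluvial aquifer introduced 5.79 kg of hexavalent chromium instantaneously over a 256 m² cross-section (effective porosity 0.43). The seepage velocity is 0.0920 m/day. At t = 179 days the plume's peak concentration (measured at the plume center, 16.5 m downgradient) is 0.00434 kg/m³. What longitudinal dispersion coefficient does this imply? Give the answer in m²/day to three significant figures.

At the plume center C_max = M/(n_e·A·√(4πDt)), so D = M²/(4πt·(n_e·A·C_max)²).
n_e·A·C_max = 0.43 × 256 × 0.00434 = 0.4777 kg/m.
D = 5.79²/(4π × 179 × 0.4777²) = 0.0653 m²/day.

0.0653 m²/day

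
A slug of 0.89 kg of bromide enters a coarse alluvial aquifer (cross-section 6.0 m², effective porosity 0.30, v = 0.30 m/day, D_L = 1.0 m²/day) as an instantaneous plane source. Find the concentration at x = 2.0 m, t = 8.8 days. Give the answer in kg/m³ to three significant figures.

For an instantaneous plane source, C(x,t) = M/(n_e·A·√(4πDt)) · exp(−(x−vt)²/(4Dt)), with n_e·A the pore (flow) area.
Plume center vt = 0.30 × 8.8 = 2.64 m, so the well at 2.0 m is 0.64 m upgradient of the peak.
√(4πDt) = 10.52 m, giving peak height M/(n_e·A·√(4πDt)) = 0.89/(0.30 × 6.0 × 10.52) = 0.04700 kg/m³.
(x−vt)²/(4Dt) = (-0.64)²/(4 × 1.0 × 8.8) = 0.01164; exp(−0.01164) = 0.9884.
C = 0.04700 × 0.9884 = 0.0465 kg/m³.

0.0465 kg/m³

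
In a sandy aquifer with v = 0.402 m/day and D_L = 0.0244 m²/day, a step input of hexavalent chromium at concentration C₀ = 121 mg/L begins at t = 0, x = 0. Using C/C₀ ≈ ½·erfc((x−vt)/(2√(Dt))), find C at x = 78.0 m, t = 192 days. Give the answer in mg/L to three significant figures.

For a continuous step input, C/C₀ ≈ ½·erfc((x−vt)/(2√(Dt))).
vt = 0.402 × 192 = 77.184 m and 2√(Dt) = 2√(0.0244 × 192) = 4.329 m.
Argument (x−vt)/(2√(Dt)) = (78.0 − 77.184)/4.329 = 0.1885; ½·erfc(0.1885) = 0.3949.
C = 121 × 0.3949 = 47.8 mg/L.

47.8 mg/L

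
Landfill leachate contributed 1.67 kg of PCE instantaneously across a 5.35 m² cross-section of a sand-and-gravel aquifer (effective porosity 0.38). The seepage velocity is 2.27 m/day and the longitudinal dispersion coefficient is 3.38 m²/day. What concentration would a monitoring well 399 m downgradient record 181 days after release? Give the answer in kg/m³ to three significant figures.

For an instantaneous plane source, C(x,t) = M/(n_e·A·√(4πDt)) · exp(−(x−vt)²/(4Dt)), with n_e·A the pore (flow) area.
Plume center vt = 2.27 × 181 = 410.87 m, so the well at 399 m is 11.87 m upgradient of the peak.
√(4πDt) = 87.68 m, giving peak height M/(n_e·A·√(4πDt)) = 1.67/(0.38 × 5.35 × 87.68) = 0.009369 kg/m³.
(x−vt)²/(4Dt) = (-11.87)²/(4 × 3.38 × 181) = 0.05758; exp(−0.05758) = 0.9440.
C = 0.009369 × 0.9440 = 0.00884 kg/m³.

0.00884 kg/m³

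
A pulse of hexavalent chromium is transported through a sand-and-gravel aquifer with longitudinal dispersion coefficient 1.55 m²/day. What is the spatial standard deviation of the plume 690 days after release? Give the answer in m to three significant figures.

46.2 m

Dispersive spreading gives a Gaussian with σ² = 2Dt; advection only shifts the center.
σ = √(2 × 1.55 × 690) = 46.2 m.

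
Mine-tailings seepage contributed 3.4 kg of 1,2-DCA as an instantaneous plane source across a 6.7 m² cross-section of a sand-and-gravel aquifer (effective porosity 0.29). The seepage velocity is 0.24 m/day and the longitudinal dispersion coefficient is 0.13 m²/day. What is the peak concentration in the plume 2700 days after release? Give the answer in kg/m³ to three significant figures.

0.0263 kg/m³

The peak of an instantaneous 1D plume sits at x = vt; there the Gaussian factor is 1 and C_max = M/(n_e·A·√(4πDt)), where n_e·A is the pore area the mass is dissolved in.
√(4πDt) = √(4π × 0.13 × 2700) = 66.41 m, so C_max = 3.4/(0.29 × 6.7 × 66.41) = 0.0263 kg/m³.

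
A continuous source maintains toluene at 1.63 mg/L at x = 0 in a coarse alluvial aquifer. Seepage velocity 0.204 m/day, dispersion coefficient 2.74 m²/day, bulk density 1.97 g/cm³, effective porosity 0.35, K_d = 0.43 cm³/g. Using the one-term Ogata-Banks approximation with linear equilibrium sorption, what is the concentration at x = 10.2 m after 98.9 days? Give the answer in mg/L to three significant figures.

Retardation factor R = 1 + ρ_b·K_d/n = 1 + 1.97 × 0.43/0.35 = 3.420.
Sorption retards both mechanisms: v_R = v/R = 0.05965 m/day, D_R = D/R = 0.8012 m²/day.
v_R·t = 0.05965 × 98.9 = 5.899385 m; 2√(D_R t) = 17.80 m; argument = (10.2 − 5.899385)/17.80 = 0.2416.
C = C₀ × ½·erfc(0.2416) = 1.63 × 0.3663 = 0.597 mg/L.

0.597 mg/L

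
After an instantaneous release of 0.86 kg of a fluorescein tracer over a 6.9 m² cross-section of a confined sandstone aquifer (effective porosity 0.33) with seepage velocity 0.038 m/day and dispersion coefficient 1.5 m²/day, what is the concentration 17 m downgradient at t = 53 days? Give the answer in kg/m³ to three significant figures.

For an instantaneous plane source, C(x,t) = M/(n_e·A·√(4πDt)) · exp(−(x−vt)²/(4Dt)), with n_e·A the pore (flow) area.
Plume center vt = 0.038 × 53 = 2.014 m, so the well at 17 m is 14.986 m downgradient of the peak.
√(4πDt) = 31.61 m, giving peak height M/(n_e·A·√(4πDt)) = 0.86/(0.33 × 6.9 × 31.61) = 0.01195 kg/m³.
(x−vt)²/(4Dt) = (14.986)²/(4 × 1.5 × 53) = 0.7062; exp(−0.7062) = 0.4935.
C = 0.01195 × 0.4935 = 0.00590 kg/m³.

0.00590 kg/m³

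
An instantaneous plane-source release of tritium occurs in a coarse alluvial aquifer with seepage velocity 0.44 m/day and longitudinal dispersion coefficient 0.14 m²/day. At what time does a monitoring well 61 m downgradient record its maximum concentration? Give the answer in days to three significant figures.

138 days

For the 1D instantaneous-source solution, setting ∂C/∂t = 0 at fixed x gives v²t² + 2Dt − x² = 0, so t = (√(D² + v²x²) − D)/v².
√(D² + v²x²) = √(0.14² + 0.44² × 61²) = 26.84; v² = 0.1936.
t = (26.84 − 0.14)/0.1936 = 138 days (vs. the pure-advection estimate x/v = 139 d).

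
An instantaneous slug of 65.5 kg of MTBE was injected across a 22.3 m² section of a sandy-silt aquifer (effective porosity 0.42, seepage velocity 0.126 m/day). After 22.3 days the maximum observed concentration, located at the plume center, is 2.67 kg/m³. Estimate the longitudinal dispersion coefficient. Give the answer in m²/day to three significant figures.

At the plume center C_max = M/(n_e·A·√(4πDt)), so D = M²/(4πt·(n_e·A·C_max)²).
n_e·A·C_max = 0.42 × 22.3 × 2.67 = 25.01 kg/m.
D = 65.5²/(4π × 22.3 × 25.01²) = 0.0245 m²/day.

0.0245 m²/day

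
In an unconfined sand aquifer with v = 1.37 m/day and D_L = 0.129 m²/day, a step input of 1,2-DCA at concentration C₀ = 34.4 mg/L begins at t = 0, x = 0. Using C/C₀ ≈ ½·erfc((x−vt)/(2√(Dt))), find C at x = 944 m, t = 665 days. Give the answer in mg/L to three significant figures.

0.204 mg/L

For a continuous step input, C/C₀ ≈ ½·erfc((x−vt)/(2√(Dt))).
vt = 1.37 × 665 = 911.05 m and 2√(Dt) = 2√(0.129 × 665) = 18.52 m.
Argument (x−vt)/(2√(Dt)) = (944 − 911.05)/18.52 = 1.779; ½·erfc(1.779) = 0.005937.
C = 34.4 × 0.005937 = 0.204 mg/L.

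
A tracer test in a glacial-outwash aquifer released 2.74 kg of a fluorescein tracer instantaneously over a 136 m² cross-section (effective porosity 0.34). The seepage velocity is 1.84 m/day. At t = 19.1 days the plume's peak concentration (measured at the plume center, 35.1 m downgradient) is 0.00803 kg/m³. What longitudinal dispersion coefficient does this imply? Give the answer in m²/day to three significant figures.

0.227 m²/day

At the plume center C_max = M/(n_e·A·√(4πDt)), so D = M²/(4πt·(n_e·A·C_max)²).
n_e·A·C_max = 0.34 × 136 × 0.00803 = 0.3713 kg/m.
D = 2.74²/(4π × 19.1 × 0.3713²) = 0.227 m²/day.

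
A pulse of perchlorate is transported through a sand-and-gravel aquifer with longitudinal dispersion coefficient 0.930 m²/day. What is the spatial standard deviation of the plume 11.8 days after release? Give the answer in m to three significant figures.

4.68 m

Dispersive spreading gives a Gaussian with σ² = 2Dt; advection only shifts the center.
σ = √(2 × 0.930 × 11.8) = 4.68 m.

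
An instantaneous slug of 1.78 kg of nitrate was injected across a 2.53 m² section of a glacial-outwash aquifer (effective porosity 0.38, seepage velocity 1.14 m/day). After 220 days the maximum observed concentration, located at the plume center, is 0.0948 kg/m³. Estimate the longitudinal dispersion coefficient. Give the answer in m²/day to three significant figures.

0.138 m²/day

At the plume center C_max = M/(n_e·A·√(4πDt)), so D = M²/(4πt·(n_e·A·C_max)²).
n_e·A·C_max = 0.38 × 2.53 × 0.0948 = 0.09114 kg/m.
D = 1.78²/(4π × 220 × 0.09114²) = 0.138 m²/day.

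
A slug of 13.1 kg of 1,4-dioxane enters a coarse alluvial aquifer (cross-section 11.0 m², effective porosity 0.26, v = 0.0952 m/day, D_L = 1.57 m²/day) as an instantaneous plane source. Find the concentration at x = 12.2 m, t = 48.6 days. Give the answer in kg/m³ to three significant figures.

0.123 kg/m³

For an instantaneous plane source, C(x,t) = M/(n_e·A·√(4πDt)) · exp(−(x−vt)²/(4Dt)), with n_e·A the pore (flow) area.
Plume center vt = 0.0952 × 48.6 = 4.62672 m, so the well at 12.2 m is 7.57328 m downgradient of the peak.
√(4πDt) = 30.97 m, giving peak height M/(n_e·A·√(4πDt)) = 13.1/(0.26 × 11.0 × 30.97) = 0.1479 kg/m³.
(x−vt)²/(4Dt) = (7.57328)²/(4 × 1.57 × 48.6) = 0.1879; exp(−0.1879) = 0.8287.
C = 0.1479 × 0.8287 = 0.123 kg/m³.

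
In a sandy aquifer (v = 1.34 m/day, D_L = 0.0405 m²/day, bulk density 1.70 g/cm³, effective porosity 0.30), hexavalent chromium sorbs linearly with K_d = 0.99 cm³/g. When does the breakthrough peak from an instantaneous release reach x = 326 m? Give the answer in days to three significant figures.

Retardation factor R = 1 + ρ_b·K_d/n = 1 + 1.70 × 0.99/0.30 = 6.610.
Sorption retards both mechanisms: v_R = v/R = 0.2027 m/day, D_R = D/R = 0.006127 m²/day.
Peak time from v_R²t² + 2D_R t − x² = 0: t = (√(D_R² + v_R²x²) − D_R)/v_R².
√(D_R² + v_R²x²) = √(0.006127² + 0.2027² × 326²) = 66.08; v_R² = 0.04109.
t = (66.08 − 0.006127)/0.04109 = 1610 days.

1610 days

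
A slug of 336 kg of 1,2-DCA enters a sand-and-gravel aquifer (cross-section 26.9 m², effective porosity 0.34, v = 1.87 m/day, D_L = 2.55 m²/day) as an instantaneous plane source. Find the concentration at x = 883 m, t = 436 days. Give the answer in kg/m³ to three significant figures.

0.111 kg/m³

For an instantaneous plane source, C(x,t) = M/(n_e·A·√(4πDt)) · exp(−(x−vt)²/(4Dt)), with n_e·A the pore (flow) area.
Plume center vt = 1.87 × 436 = 815.32 m, so the well at 883 m is 67.68 m downgradient of the peak.
√(4πDt) = 118.2 m, giving peak height M/(n_e·A·√(4πDt)) = 336/(0.34 × 26.9 × 118.2) = 0.3108 kg/m³.
(x−vt)²/(4Dt) = (67.68)²/(4 × 2.55 × 436) = 1.030; exp(−1.030) = 0.3570.
C = 0.3108 × 0.3570 = 0.111 kg/m³.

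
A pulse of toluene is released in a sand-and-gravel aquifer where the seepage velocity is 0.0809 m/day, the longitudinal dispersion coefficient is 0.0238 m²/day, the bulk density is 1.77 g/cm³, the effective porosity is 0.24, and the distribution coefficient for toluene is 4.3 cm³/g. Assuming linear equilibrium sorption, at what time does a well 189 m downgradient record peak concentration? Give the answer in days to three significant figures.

Retardation factor R = 1 + ρ_b·K_d/n = 1 + 1.77 × 4.3/0.24 = 32.71.
Sorption retards both mechanisms: v_R = v/R = 0.002473 m/day, D_R = D/R = 0.0007276 m²/day.
Peak time from v_R²t² + 2D_R t − x² = 0: t = (√(D_R² + v_R²x²) − D_R)/v_R².
√(D_R² + v_R²x²) = √(0.0007276² + 0.002473² × 189²) = 0.4674; v_R² = 6.116e-06.
t = (0.4674 − 0.0007276)/6.116e-06 = 76300 days.

76300 days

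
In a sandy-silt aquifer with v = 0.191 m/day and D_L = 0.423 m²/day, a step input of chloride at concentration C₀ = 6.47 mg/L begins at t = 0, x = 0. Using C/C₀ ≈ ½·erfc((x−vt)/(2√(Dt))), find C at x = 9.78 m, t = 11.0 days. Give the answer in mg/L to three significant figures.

For a continuous step input, C/C₀ ≈ ½·erfc((x−vt)/(2√(Dt))).
vt = 0.191 × 11.0 = 2.101 m and 2√(Dt) = 2√(0.423 × 11.0) = 4.314 m.
Argument (x−vt)/(2√(Dt)) = (9.78 − 2.101)/4.314 = 1.780; ½·erfc(1.780) = 0.005913.
C = 6.47 × 0.005913 = 0.0383 mg/L.

0.0383 mg/L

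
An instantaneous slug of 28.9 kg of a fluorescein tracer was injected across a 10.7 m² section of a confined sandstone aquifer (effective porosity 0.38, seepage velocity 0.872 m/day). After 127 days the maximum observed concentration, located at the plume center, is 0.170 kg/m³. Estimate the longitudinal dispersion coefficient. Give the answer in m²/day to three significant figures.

At the plume center C_max = M/(n_e·A·√(4πDt)), so D = M²/(4πt·(n_e·A·C_max)²).
n_e·A·C_max = 0.38 × 10.7 × 0.170 = 0.6912 kg/m.
D = 28.9²/(4π × 127 × 0.6912²) = 1.10 m²/day.

1.10 m²/day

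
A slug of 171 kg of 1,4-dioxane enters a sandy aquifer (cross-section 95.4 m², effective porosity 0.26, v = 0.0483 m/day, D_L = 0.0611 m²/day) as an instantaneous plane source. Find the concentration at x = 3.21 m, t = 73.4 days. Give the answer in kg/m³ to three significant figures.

0.913 kg/m³

For an instantaneous plane source, C(x,t) = M/(n_e·A·√(4πDt)) · exp(−(x−vt)²/(4Dt)), with n_e·A the pore (flow) area.
Plume center vt = 0.0483 × 73.4 = 3.54522 m, so the well at 3.21 m is 0.33522 m upgradient of the peak.
√(4πDt) = 7.507 m, giving peak height M/(n_e·A·√(4πDt)) = 171/(0.26 × 95.4 × 7.507) = 0.9183 kg/m³.
(x−vt)²/(4Dt) = (-0.33522)²/(4 × 0.0611 × 73.4) = 0.006264; exp(−0.006264) = 0.9938.
C = 0.9183 × 0.9938 = 0.913 kg/m³.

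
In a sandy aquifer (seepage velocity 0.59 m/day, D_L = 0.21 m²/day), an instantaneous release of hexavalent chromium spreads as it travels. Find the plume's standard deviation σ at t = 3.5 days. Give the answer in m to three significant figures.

1.21 m

Dispersive spreading gives a Gaussian with σ² = 2Dt; advection only shifts the center.
σ = √(2 × 0.21 × 3.5) = 1.21 m.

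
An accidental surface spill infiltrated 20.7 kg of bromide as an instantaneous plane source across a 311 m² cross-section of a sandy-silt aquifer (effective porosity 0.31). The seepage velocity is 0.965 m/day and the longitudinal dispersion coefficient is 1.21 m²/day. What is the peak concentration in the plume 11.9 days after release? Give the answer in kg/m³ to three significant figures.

0.0160 kg/m³

The peak of an instantaneous 1D plume sits at x = vt; there the Gaussian factor is 1 and C_max = M/(n_e·A·√(4πDt)), where n_e·A is the pore area the mass is dissolved in.
√(4πDt) = √(4π × 1.21 × 11.9) = 13.45 m, so C_max = 20.7/(0.31 × 311 × 13.45) = 0.0160 kg/m³.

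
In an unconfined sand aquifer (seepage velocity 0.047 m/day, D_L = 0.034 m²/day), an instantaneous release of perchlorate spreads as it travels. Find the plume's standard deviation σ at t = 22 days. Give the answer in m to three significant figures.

Dispersive spreading gives a Gaussian with σ² = 2Dt; advection only shifts the center.
σ = √(2 × 0.034 × 22) = 1.22 m.

1.22 m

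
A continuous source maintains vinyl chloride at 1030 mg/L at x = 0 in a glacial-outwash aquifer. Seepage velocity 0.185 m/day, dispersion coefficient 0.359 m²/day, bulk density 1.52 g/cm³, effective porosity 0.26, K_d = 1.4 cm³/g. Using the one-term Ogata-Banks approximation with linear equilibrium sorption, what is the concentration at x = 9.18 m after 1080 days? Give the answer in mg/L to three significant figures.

942 mg/L

Retardation factor R = 1 + ρ_b·K_d/n = 1 + 1.52 × 1.4/0.26 = 9.185.
Sorption retards both mechanisms: v_R = v/R = 0.02014 m/day, D_R = D/R = 0.03909 m²/day.
v_R·t = 0.02014 × 1080 = 21.7512 m; 2√(D_R t) = 12.99 m; argument = (9.18 − 21.7512)/12.99 = -0.9678.
C = C₀ × ½·erfc(-0.9678) = 1030 × 0.9144 = 942 mg/L.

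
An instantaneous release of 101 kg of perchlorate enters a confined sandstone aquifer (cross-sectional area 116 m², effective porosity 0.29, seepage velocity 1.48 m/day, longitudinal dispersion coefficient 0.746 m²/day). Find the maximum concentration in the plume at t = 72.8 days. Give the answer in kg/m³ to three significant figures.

0.115 kg/m³

The peak of an instantaneous 1D plume sits at x = vt; there the Gaussian factor is 1 and C_max = M/(n_e·A·√(4πDt)), where n_e·A is the pore area the mass is dissolved in.
√(4πDt) = √(4π × 0.746 × 72.8) = 26.12 m, so C_max = 101/(0.29 × 116 × 26.12) = 0.115 kg/m³.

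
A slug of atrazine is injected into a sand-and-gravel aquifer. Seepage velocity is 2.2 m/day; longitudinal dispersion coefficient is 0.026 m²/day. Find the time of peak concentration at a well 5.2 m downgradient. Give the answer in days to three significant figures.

For the 1D instantaneous-source solution, setting ∂C/∂t = 0 at fixed x gives v²t² + 2Dt − x² = 0, so t = (√(D² + v²x²) − D)/v².
√(D² + v²x²) = √(0.026² + 2.2² × 5.2²) = 11.44; v² = 4.84.
t = (11.44 − 0.026)/4.84 = 2.36 days (vs. the pure-advection estimate x/v = 2.36 d).

2.36 days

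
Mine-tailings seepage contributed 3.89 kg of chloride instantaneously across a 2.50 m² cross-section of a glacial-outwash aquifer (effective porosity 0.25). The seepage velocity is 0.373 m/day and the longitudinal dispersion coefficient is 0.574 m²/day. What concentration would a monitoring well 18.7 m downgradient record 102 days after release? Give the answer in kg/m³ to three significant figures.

0.0464 kg/m³

For an instantaneous plane source, C(x,t) = M/(n_e·A·√(4πDt)) · exp(−(x−vt)²/(4Dt)), with n_e·A the pore (flow) area.
Plume center vt = 0.373 × 102 = 38.046 m, so the well at 18.7 m is 19.346 m upgradient of the peak.
√(4πDt) = 27.12 m, giving peak height M/(n_e·A·√(4πDt)) = 3.89/(0.25 × 2.50 × 27.12) = 0.2295 kg/m³.
(x−vt)²/(4Dt) = (-19.346)²/(4 × 0.574 × 102) = 1.598; exp(−1.598) = 0.2023.
C = 0.2295 × 0.2023 = 0.0464 kg/m³.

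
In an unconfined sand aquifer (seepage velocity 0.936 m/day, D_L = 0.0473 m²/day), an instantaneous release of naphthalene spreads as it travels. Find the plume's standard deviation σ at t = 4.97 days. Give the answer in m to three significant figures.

0.686 m

Dispersive spreading gives a Gaussian with σ² = 2Dt; advection only shifts the center.
σ = √(2 × 0.0473 × 4.97) = 0.686 m.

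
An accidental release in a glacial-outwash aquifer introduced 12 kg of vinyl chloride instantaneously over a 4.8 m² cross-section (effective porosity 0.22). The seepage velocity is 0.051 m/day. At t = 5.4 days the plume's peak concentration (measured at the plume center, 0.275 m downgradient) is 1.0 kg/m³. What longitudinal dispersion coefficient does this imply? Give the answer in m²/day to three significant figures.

At the plume center C_max = M/(n_e·A·√(4πDt)), so D = M²/(4πt·(n_e·A·C_max)²).
n_e·A·C_max = 0.22 × 4.8 × 1.0 = 1.056 kg/m.
D = 12²/(4π × 5.4 × 1.056²) = 1.90 m²/day.

1.90 m²/day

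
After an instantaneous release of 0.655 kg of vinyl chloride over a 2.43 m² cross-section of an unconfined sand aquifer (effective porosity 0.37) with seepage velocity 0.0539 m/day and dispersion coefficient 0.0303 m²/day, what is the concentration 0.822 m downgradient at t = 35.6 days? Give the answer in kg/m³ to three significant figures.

0.150 kg/m³

For an instantaneous plane source, C(x,t) = M/(n_e·A·√(4πDt)) · exp(−(x−vt)²/(4Dt)), with n_e·A the pore (flow) area.
Plume center vt = 0.0539 × 35.6 = 1.91884 m, so the well at 0.822 m is 1.09684 m upgradient of the peak.
√(4πDt) = 3.682 m, giving peak height M/(n_e·A·√(4πDt)) = 0.655/(0.37 × 2.43 × 3.682) = 0.1979 kg/m³.
(x−vt)²/(4Dt) = (-1.09684)²/(4 × 0.0303 × 35.6) = 0.2788; exp(−0.2788) = 0.7567.
C = 0.1979 × 0.7567 = 0.150 kg/m³.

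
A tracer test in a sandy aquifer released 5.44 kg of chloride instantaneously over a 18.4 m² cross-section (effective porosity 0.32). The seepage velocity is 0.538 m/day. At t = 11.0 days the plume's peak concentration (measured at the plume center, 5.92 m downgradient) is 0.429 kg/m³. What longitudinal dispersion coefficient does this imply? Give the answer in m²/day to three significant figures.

At the plume center C_max = M/(n_e·A·√(4πDt)), so D = M²/(4πt·(n_e·A·C_max)²).
n_e·A·C_max = 0.32 × 18.4 × 0.429 = 2.526 kg/m.
D = 5.44²/(4π × 11.0 × 2.526²) = 0.0336 m²/day.

0.0336 m²/day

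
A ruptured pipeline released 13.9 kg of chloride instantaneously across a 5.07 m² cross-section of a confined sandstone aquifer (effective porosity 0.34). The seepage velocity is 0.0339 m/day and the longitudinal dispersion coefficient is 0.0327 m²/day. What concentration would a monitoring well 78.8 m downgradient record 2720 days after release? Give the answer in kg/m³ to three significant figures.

0.146 kg/m³

For an instantaneous plane source, C(x,t) = M/(n_e·A·√(4πDt)) · exp(−(x−vt)²/(4Dt)), with n_e·A the pore (flow) area.
Plume center vt = 0.0339 × 2720 = 92.208 m, so the well at 78.8 m is 13.408 m upgradient of the peak.
√(4πDt) = 33.43 m, giving peak height M/(n_e·A·√(4πDt)) = 13.9/(0.34 × 5.07 × 33.43) = 0.2412 kg/m³.
(x−vt)²/(4Dt) = (-13.408)²/(4 × 0.0327 × 2720) = 0.5053; exp(−0.5053) = 0.6033.
C = 0.2412 × 0.6033 = 0.146 kg/m³.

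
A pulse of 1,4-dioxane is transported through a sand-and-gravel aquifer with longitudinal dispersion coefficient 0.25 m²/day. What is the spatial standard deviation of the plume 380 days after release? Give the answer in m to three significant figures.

13.8 m

Dispersive spreading gives a Gaussian with σ² = 2Dt; advection only shifts the center.
σ = √(2 × 0.25 × 380) = 13.8 m.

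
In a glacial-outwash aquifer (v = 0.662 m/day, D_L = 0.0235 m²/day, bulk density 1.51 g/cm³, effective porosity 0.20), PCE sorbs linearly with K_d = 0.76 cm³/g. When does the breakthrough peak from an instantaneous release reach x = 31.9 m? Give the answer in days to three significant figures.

Retardation factor R = 1 + ρ_b·K_d/n = 1 + 1.51 × 0.76/0.20 = 6.738.
Sorption retards both mechanisms: v_R = v/R = 0.09825 m/day, D_R = D/R = 0.003488 m²/day.
Peak time from v_R²t² + 2D_R t − x² = 0: t = (√(D_R² + v_R²x²) − D_R)/v_R².
√(D_R² + v_R²x²) = √(0.003488² + 0.09825² × 31.9²) = 3.134; v_R² = 0.009653.
t = (3.134 − 0.003488)/0.009653 = 324 days.

324 days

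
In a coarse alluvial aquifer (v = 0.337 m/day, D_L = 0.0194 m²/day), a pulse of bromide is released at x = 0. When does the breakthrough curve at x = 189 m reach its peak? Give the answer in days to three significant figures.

For the 1D instantaneous-source solution, setting ∂C/∂t = 0 at fixed x gives v²t² + 2Dt − x² = 0, so t = (√(D² + v²x²) − D)/v².
√(D² + v²x²) = √(0.0194² + 0.337² × 189²) = 63.69; v² = 0.113569.
t = (63.69 − 0.0194)/0.113569 = 561 days (vs. the pure-advection estimate x/v = 561 d).

561 days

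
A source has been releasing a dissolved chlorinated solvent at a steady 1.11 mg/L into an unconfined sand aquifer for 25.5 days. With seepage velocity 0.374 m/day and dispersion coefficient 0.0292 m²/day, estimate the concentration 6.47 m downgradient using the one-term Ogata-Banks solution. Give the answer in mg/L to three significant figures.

For a continuous step input, C/C₀ ≈ ½·erfc((x−vt)/(2√(Dt))).
vt = 0.374 × 25.5 = 9.537 m and 2√(Dt) = 2√(0.0292 × 25.5) = 1.726 m.
Argument (x−vt)/(2√(Dt)) = (6.47 − 9.537)/1.726 = -1.777; ½·erfc(-1.777) = 0.9940.
C = 1.11 × 0.9940 = 1.10 mg/L.

1.10 mg/L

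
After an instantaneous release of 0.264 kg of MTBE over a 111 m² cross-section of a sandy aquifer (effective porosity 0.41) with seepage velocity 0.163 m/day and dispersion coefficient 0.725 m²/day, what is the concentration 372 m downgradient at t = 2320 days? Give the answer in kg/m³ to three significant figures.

For an instantaneous plane source, C(x,t) = M/(n_e·A·√(4πDt)) · exp(−(x−vt)²/(4Dt)), with n_e·A the pore (flow) area.
Plume center vt = 0.163 × 2320 = 378.16 m, so the well at 372 m is 6.16 m upgradient of the peak.
√(4πDt) = 145.4 m, giving peak height M/(n_e·A·√(4πDt)) = 0.264/(0.41 × 111 × 145.4) = 3.990e-05 kg/m³.
(x−vt)²/(4Dt) = (-6.16)²/(4 × 0.725 × 2320) = 0.005640; exp(−0.005640) = 0.9944.
C = 3.990e-05 × 0.9944 = 3.97e-05 kg/m³.

3.97e-05 kg/m³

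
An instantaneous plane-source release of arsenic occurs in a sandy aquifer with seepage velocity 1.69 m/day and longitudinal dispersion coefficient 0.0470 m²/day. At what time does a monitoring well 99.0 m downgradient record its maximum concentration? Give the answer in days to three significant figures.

For the 1D instantaneous-source solution, setting ∂C/∂t = 0 at fixed x gives v²t² + 2Dt − x² = 0, so t = (√(D² + v²x²) − D)/v².
√(D² + v²x²) = √(0.0470² + 1.69² × 99.0²) = 167.3; v² = 2.8561.
t = (167.3 − 0.0470)/2.8561 = 58.6 days (vs. the pure-advection estimate x/v = 58.6 d).

58.6 days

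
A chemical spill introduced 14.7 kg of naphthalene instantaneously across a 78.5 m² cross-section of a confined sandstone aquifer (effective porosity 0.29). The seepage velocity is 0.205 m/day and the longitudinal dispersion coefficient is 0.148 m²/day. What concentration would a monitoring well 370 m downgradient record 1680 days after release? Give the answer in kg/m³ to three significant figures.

For an instantaneous plane source, C(x,t) = M/(n_e·A·√(4πDt)) · exp(−(x−vt)²/(4Dt)), with n_e·A the pore (flow) area.
Plume center vt = 0.205 × 1680 = 344.4 m, so the well at 370 m is 25.6 m downgradient of the peak.
√(4πDt) = 55.90 m, giving peak height M/(n_e·A·√(4πDt)) = 14.7/(0.29 × 78.5 × 55.90) = 0.01155 kg/m³.
(x−vt)²/(4Dt) = (25.6)²/(4 × 0.148 × 1680) = 0.6589; exp(−0.6589) = 0.5174.
C = 0.01155 × 0.5174 = 0.00598 kg/m³.

0.00598 kg/m³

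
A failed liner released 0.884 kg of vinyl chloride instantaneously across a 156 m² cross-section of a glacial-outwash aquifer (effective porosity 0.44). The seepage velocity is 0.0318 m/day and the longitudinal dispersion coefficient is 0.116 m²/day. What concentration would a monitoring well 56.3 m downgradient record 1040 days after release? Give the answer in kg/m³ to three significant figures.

For an instantaneous plane source, C(x,t) = M/(n_e·A·√(4πDt)) · exp(−(x−vt)²/(4Dt)), with n_e·A the pore (flow) area.
Plume center vt = 0.0318 × 1040 = 33.072 m, so the well at 56.3 m is 23.228 m downgradient of the peak.
√(4πDt) = 38.94 m, giving peak height M/(n_e·A·√(4πDt)) = 0.884/(0.44 × 156 × 38.94) = 0.0003307 kg/m³.
(x−vt)²/(4Dt) = (23.228)²/(4 × 0.116 × 1040) = 1.118; exp(−1.118) = 0.3269.
C = 0.0003307 × 0.3269 = 0.000108 kg/m³.

0.000108 kg/m³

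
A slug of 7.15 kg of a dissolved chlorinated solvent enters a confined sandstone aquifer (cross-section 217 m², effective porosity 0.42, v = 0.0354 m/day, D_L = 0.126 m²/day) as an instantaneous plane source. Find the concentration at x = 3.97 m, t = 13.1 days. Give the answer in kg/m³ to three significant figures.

For an instantaneous plane source, C(x,t) = M/(n_e·A·√(4πDt)) · exp(−(x−vt)²/(4Dt)), with n_e·A the pore (flow) area.
Plume center vt = 0.0354 × 13.1 = 0.46374 m, so the well at 3.97 m is 3.50626 m downgradient of the peak.
√(4πDt) = 4.554 m, giving peak height M/(n_e·A·√(4πDt)) = 7.15/(0.42 × 217 × 4.554) = 0.01723 kg/m³.
(x−vt)²/(4Dt) = (3.50626)²/(4 × 0.126 × 13.1) = 1.862; exp(−1.862) = 0.1554.
C = 0.01723 × 0.1554 = 0.00268 kg/m³.

0.00268 kg/m³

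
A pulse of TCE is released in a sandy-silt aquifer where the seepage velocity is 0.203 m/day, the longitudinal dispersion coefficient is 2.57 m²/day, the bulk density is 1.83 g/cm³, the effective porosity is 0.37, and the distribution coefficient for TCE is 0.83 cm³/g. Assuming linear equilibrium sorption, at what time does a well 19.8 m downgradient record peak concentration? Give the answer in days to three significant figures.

273 days

Retardation factor R = 1 + ρ_b·K_d/n = 1 + 1.83 × 0.83/0.37 = 5.105.
Sorption retards both mechanisms: v_R = v/R = 0.03976 m/day, D_R = D/R = 0.5034 m²/day.
Peak time from v_R²t² + 2D_R t − x² = 0: t = (√(D_R² + v_R²x²) − D_R)/v_R².
√(D_R² + v_R²x²) = √(0.5034² + 0.03976² × 19.8²) = 0.9344; v_R² = 0.001581.
t = (0.9344 − 0.5034)/0.001581 = 273 days.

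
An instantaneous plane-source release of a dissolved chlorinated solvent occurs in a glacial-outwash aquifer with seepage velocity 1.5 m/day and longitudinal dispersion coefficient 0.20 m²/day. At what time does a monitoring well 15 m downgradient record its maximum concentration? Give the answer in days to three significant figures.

9.91 days

For the 1D instantaneous-source solution, setting ∂C/∂t = 0 at fixed x gives v²t² + 2Dt − x² = 0, so t = (√(D² + v²x²) − D)/v².
√(D² + v²x²) = √(0.20² + 1.5² × 15²) = 22.50; v² = 2.25.
t = (22.50 − 0.20)/2.25 = 9.91 days (vs. the pure-advection estimate x/v = 10.0 d).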